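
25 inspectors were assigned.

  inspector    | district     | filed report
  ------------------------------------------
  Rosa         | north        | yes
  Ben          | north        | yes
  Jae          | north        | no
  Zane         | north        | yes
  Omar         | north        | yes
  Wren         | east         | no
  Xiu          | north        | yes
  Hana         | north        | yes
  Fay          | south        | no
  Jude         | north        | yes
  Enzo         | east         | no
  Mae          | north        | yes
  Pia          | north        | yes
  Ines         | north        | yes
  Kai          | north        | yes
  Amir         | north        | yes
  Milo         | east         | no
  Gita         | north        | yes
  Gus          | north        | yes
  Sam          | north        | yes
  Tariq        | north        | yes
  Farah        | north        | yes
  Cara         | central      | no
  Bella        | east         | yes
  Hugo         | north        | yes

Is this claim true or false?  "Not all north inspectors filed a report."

Truth condition: A ⊄ B (|A ∖ B| ≥ 1).
|A| = 19, |A ∩ B| = 18, |A ∖ B| = 1.
So the statement is true.

True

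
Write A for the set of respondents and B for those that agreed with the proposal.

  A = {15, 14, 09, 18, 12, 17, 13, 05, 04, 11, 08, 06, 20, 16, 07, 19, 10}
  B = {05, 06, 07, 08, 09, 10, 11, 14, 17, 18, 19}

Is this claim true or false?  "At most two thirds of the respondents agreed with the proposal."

'At most two thirds of the respondents agreed with the proposal' holds iff |A ∩ B| / |A| ≤ 2/3.
|A| = 17, |A ∩ B| = 11, |A ∖ B| = 6.
|A ∩ B|/|A| = 11/17, so the statement is true.

True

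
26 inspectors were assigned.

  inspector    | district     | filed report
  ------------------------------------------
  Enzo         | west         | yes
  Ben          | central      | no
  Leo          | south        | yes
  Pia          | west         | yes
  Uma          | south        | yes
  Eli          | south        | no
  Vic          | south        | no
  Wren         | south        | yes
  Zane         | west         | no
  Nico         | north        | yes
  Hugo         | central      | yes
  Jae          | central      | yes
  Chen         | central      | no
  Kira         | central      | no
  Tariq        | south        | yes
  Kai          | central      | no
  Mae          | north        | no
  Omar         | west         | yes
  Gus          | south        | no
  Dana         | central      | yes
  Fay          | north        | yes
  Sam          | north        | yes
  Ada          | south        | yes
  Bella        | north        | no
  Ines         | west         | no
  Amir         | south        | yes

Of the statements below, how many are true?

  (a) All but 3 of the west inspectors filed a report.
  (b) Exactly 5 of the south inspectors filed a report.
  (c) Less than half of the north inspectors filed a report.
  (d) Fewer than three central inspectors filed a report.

(a) west: |A| = 5, |A ∩ B| = 3; needs |A ∖ B| = 3 — false.
(b) south: |A| = 9, |A ∩ B| = 6; needs |A ∩ B| = 5 — false.
(c) north: |A| = 5, |A ∩ B| = 3; needs |A ∩ B| < |A ∖ B| — false.
(d) central: |A| = 7, |A ∩ B| = 3; needs |A ∩ B| < 3 — false.

0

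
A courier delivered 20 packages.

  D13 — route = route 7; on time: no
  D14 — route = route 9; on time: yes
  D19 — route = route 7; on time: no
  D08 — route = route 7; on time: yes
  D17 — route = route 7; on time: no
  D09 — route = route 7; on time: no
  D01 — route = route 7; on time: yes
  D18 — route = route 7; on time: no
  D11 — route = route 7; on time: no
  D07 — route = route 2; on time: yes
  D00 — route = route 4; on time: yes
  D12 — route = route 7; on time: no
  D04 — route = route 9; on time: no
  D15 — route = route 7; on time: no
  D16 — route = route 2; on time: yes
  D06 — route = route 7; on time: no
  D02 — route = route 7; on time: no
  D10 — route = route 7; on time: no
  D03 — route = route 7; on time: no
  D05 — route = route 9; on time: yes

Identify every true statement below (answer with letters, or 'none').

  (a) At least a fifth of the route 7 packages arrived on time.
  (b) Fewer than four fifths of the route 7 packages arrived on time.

(b)

|A| = 14, |A ∩ B| = 2, |A ∖ B| = 12.
(a) |A ∩ B| / |A| ≥ 1/5: fails.
(b) |A ∩ B| / |A| < 4/5: holds.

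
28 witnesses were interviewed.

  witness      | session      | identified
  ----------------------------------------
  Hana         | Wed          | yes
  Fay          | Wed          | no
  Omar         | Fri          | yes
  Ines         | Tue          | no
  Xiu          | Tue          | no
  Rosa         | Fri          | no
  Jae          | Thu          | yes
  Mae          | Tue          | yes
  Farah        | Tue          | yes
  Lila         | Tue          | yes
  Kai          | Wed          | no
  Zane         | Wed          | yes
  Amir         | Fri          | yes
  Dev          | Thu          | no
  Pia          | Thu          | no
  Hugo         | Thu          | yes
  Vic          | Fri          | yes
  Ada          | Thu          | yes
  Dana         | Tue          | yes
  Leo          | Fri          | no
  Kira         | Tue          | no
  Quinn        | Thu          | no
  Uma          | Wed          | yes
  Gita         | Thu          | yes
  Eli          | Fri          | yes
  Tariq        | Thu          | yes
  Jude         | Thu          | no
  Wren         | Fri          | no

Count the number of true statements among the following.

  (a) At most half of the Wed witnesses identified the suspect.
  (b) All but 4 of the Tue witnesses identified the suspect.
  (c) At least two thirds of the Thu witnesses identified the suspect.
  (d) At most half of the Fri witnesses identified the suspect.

(a) Wed: |A| = 5, |A ∩ B| = 3; needs |A ∩ B| ≤ |A ∖ B| — false.
(b) Tue: |A| = 7, |A ∩ B| = 4; needs |A ∖ B| = 4 — false.
(c) Thu: |A| = 9, |A ∩ B| = 5; needs |A ∩ B| / |A| ≥ 2/3 — false.
(d) Fri: |A| = 7, |A ∩ B| = 4; needs |A ∩ B| ≤ |A ∖ B| — false.

0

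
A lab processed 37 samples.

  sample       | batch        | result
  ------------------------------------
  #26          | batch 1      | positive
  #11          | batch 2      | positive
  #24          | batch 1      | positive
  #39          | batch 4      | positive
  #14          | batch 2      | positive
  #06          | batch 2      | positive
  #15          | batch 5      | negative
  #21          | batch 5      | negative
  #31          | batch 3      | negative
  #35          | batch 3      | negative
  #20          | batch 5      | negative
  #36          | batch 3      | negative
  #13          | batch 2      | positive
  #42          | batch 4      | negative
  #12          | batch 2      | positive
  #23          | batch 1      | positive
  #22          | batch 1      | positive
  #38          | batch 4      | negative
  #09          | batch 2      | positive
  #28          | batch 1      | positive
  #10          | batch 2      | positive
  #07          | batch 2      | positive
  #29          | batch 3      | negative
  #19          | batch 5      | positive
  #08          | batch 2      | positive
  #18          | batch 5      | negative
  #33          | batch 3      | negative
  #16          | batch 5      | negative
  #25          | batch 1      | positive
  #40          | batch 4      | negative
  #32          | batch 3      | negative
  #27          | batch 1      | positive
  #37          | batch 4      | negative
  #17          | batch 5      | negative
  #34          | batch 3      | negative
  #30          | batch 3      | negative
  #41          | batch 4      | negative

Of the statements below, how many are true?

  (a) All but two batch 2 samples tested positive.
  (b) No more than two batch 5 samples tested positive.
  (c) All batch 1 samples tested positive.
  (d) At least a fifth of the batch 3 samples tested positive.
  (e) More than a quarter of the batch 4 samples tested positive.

(a) batch 2: |A| = 9, |A ∩ B| = 9; needs |A ∖ B| = 2 — false.
(b) batch 5: |A| = 7, |A ∩ B| = 1; needs |A ∩ B| ≤ 2 — true.
(c) batch 1: |A| = 7, |A ∩ B| = 7; needs A ⊆ B, i.e. every element of A is in B (|A ∖ B| = 0) — true.
(d) batch 3: |A| = 8, |A ∩ B| = 0; needs |A ∩ B| / |A| ≥ 1/5 — false.
(e) batch 4: |A| = 6, |A ∩ B| = 1; needs |A ∩ B| / |A| > 1/4 — false.

2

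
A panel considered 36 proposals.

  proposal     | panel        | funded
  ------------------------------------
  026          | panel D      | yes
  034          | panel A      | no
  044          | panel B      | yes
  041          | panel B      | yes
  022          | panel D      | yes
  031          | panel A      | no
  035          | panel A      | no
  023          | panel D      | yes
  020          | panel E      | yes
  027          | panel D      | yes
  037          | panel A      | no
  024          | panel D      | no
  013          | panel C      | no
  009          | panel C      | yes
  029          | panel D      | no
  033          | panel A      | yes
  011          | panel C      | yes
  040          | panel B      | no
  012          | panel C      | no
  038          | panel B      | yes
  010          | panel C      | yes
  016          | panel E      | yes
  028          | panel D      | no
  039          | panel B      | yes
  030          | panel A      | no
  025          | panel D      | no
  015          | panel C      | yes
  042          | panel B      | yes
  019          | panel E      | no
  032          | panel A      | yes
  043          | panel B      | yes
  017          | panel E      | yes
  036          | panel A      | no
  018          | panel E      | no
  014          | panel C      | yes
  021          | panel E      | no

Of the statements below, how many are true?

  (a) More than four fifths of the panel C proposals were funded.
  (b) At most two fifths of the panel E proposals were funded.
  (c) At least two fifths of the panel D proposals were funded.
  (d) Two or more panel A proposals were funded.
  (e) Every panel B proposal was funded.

2

(a) panel C: |A| = 7, |A ∩ B| = 5; needs |A ∩ B| / |A| > 4/5 — false.
(b) panel E: |A| = 6, |A ∩ B| = 3; needs |A ∩ B| / |A| ≤ 2/5 — false.
(c) panel D: |A| = 8, |A ∩ B| = 4; needs |A ∩ B| / |A| ≥ 2/5 — true.
(d) panel A: |A| = 8, |A ∩ B| = 2; needs |A ∩ B| ≥ 2 — true.
(e) panel B: |A| = 7, |A ∩ B| = 6; needs A ⊆ B, i.e. every element of A is in B (|A ∖ B| = 0) — false.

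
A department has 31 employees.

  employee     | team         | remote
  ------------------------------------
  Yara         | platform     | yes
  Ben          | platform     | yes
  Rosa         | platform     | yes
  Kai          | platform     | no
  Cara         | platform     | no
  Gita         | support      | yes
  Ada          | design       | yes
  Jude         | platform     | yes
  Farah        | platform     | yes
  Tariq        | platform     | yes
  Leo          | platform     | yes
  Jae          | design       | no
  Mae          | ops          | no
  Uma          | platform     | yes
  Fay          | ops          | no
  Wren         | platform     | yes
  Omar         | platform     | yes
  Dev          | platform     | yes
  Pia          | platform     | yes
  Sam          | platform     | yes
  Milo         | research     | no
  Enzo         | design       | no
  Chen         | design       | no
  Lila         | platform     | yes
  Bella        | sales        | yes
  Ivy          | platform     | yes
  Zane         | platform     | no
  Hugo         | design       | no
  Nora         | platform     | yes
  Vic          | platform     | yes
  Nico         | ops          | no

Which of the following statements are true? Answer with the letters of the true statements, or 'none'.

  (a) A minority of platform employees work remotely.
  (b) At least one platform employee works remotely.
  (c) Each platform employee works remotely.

(b)

|A| = 20, |A ∩ B| = 17, |A ∖ B| = 3.
(a) |A ∩ B| < |A ∖ B|: fails.
(b) A ∩ B ≠ ∅ (|A ∩ B| ≥ 1): holds.
(c) A ⊆ B, i.e. every element of A is in B (|A ∖ B| = 0): fails.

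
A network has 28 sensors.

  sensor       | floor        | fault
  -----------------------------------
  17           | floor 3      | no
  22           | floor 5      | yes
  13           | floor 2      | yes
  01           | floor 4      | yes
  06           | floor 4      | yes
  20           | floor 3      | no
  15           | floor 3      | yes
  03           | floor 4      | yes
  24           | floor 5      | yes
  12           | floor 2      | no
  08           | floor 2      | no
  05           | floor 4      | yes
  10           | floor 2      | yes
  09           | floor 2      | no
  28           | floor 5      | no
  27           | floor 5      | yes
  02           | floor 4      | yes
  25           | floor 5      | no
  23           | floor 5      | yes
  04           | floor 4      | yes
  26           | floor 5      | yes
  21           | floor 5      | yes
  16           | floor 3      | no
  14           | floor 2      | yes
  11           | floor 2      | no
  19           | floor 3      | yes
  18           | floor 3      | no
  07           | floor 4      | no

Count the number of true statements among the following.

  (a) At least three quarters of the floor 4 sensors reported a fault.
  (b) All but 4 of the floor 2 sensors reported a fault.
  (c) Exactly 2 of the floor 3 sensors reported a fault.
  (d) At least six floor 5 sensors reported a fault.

(a) floor 4: |A| = 7, |A ∩ B| = 6; needs |A ∩ B| / |A| ≥ 3/4 — true.
(b) floor 2: |A| = 7, |A ∩ B| = 3; needs |A ∖ B| = 4 — true.
(c) floor 3: |A| = 6, |A ∩ B| = 2; needs |A ∩ B| = 2 — true.
(d) floor 5: |A| = 8, |A ∩ B| = 6; needs |A ∩ B| ≥ 6 — true.

4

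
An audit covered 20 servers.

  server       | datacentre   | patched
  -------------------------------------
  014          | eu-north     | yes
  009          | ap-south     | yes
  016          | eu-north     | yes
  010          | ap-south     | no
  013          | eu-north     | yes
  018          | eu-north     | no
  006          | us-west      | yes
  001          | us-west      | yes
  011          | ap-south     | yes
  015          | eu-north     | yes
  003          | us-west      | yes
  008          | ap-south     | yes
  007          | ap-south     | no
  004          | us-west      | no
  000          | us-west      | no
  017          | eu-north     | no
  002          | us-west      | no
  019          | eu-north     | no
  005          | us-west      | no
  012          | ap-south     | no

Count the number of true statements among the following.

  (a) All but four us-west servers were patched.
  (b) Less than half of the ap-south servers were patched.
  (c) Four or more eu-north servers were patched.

2

(a) us-west: |A| = 7, |A ∩ B| = 3; needs |A ∖ B| = 4 — true.
(b) ap-south: |A| = 6, |A ∩ B| = 3; needs |A ∩ B| < |A ∖ B| — false.
(c) eu-north: |A| = 7, |A ∩ B| = 4; needs |A ∩ B| ≥ 4 — true.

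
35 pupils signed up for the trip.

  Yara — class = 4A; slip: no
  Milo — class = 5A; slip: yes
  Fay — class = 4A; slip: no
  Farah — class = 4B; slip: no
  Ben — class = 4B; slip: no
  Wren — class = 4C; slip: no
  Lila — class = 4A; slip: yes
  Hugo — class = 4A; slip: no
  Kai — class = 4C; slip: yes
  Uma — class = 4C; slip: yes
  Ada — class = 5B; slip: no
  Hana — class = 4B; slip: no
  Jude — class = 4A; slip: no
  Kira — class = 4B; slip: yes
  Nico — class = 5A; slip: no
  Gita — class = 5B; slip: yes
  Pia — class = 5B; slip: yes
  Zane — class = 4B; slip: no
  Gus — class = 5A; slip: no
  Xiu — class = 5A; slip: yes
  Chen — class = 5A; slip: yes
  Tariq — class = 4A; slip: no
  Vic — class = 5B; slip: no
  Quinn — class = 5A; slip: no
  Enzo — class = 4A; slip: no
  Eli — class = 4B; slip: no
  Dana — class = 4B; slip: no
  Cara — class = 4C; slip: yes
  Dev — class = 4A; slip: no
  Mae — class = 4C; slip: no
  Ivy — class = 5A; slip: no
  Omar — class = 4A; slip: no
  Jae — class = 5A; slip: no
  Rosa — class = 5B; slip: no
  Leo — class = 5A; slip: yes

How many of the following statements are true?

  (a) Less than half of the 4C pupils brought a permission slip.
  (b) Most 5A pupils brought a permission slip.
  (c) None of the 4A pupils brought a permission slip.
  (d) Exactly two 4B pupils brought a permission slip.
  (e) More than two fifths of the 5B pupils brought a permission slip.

(a) 4C: |A| = 5, |A ∩ B| = 3; needs |A ∩ B| < |A ∖ B| — false.
(b) 5A: |A| = 9, |A ∩ B| = 4; needs |A ∩ B| > |A ∖ B| — false.
(c) 4A: |A| = 9, |A ∩ B| = 1; needs A ∩ B = ∅ (|A ∩ B| = 0) — false.
(d) 4B: |A| = 7, |A ∩ B| = 1; needs |A ∩ B| = 2 — false.
(e) 5B: |A| = 5, |A ∩ B| = 2; needs |A ∩ B| / |A| > 2/5 — false.

0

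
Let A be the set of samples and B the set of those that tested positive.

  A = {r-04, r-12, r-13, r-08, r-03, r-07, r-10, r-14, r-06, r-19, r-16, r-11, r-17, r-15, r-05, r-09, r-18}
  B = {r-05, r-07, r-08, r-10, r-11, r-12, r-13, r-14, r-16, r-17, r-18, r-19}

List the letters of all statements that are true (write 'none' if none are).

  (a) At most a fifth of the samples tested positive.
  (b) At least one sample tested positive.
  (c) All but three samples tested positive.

|A| = 17, |A ∩ B| = 12, |A ∖ B| = 5.
(a) |A ∩ B| / |A| ≤ 1/5: fails.
(b) A ∩ B ≠ ∅ (|A ∩ B| ≥ 1): holds.
(c) |A ∖ B| = 3: fails.

(b)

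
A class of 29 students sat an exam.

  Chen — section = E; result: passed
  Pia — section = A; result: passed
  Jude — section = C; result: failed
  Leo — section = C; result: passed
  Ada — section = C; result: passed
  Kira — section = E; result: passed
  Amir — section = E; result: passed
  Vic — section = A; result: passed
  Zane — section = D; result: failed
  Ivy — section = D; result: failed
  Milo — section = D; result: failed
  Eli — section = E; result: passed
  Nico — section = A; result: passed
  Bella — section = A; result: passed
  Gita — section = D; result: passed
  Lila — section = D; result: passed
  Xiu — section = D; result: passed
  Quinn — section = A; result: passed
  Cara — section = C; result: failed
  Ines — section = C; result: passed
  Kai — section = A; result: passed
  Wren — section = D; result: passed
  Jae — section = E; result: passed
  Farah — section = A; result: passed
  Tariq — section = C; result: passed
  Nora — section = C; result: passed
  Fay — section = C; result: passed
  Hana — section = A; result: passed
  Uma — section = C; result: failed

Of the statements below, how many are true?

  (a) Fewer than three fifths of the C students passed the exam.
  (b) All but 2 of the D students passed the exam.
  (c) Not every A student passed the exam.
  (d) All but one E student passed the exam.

0

(a) C: |A| = 9, |A ∩ B| = 6; needs |A ∩ B| / |A| < 3/5 — false.
(b) D: |A| = 7, |A ∩ B| = 4; needs |A ∖ B| = 2 — false.
(c) A: |A| = 8, |A ∩ B| = 8; needs A ⊄ B (|A ∖ B| ≥ 1) — false.
(d) E: |A| = 5, |A ∩ B| = 5; needs |A ∖ B| = 1 — false.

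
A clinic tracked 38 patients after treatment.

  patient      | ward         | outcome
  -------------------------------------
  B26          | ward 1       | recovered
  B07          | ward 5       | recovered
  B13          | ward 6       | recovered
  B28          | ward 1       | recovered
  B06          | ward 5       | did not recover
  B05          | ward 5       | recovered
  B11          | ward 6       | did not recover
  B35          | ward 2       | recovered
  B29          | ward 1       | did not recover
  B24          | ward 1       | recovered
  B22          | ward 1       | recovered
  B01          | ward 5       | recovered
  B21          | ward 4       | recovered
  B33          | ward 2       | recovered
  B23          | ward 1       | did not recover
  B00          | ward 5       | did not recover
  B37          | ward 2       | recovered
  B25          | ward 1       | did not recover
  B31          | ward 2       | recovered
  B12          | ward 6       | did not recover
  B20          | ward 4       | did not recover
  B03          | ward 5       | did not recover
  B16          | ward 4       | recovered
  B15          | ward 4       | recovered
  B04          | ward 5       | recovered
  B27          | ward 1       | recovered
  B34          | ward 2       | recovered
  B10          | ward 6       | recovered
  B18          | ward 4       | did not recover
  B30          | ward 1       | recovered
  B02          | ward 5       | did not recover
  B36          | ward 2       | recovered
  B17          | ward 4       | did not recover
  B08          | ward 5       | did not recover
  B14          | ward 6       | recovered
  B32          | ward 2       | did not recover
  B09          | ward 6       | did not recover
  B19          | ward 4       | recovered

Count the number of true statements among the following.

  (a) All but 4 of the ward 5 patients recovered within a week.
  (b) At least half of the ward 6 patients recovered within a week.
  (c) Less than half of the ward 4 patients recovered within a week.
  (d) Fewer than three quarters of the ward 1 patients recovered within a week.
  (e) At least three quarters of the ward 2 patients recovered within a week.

(a) ward 5: |A| = 9, |A ∩ B| = 4; needs |A ∖ B| = 4 — false.
(b) ward 6: |A| = 6, |A ∩ B| = 3; needs |A ∩ B| ≥ |A ∖ B| — true.
(c) ward 4: |A| = 7, |A ∩ B| = 4; needs |A ∩ B| < |A ∖ B| — false.
(d) ward 1: |A| = 9, |A ∩ B| = 6; needs |A ∩ B| / |A| < 3/4 — true.
(e) ward 2: |A| = 7, |A ∩ B| = 6; needs |A ∩ B| / |A| ≥ 3/4 — true.

3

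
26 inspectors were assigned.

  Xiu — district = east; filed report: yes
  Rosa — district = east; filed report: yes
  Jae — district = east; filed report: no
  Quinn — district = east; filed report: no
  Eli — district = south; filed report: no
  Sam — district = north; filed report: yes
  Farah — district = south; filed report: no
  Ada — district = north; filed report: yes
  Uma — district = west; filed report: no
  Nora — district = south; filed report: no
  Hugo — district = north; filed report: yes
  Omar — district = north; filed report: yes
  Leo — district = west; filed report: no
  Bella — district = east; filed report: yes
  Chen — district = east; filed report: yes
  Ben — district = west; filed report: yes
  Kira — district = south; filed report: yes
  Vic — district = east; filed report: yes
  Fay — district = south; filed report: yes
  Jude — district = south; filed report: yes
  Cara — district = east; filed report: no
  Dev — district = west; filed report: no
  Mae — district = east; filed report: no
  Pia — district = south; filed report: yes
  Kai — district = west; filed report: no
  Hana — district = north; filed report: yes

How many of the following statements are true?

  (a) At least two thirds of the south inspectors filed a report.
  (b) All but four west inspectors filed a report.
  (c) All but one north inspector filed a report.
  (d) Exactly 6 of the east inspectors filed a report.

1

(a) south: |A| = 7, |A ∩ B| = 4; needs |A ∩ B| / |A| ≥ 2/3 — false.
(b) west: |A| = 5, |A ∩ B| = 1; needs |A ∖ B| = 4 — true.
(c) north: |A| = 5, |A ∩ B| = 5; needs |A ∖ B| = 1 — false.
(d) east: |A| = 9, |A ∩ B| = 5; needs |A ∩ B| = 6 — false.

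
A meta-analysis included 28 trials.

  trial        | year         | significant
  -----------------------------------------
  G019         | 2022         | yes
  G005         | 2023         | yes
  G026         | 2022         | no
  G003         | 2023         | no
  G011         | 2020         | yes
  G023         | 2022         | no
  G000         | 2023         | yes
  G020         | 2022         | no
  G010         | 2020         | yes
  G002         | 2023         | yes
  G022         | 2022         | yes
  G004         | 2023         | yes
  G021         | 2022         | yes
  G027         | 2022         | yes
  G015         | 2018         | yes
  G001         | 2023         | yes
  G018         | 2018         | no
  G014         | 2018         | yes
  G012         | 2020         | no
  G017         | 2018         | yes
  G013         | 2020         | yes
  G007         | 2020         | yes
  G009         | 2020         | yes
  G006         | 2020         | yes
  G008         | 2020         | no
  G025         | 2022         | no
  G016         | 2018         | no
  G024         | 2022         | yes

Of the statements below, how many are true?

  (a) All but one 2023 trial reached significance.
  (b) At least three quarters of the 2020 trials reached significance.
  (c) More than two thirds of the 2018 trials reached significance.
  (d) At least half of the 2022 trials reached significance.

3

(a) 2023: |A| = 6, |A ∩ B| = 5; needs |A ∖ B| = 1 — true.
(b) 2020: |A| = 8, |A ∩ B| = 6; needs |A ∩ B| / |A| ≥ 3/4 — true.
(c) 2018: |A| = 5, |A ∩ B| = 3; needs |A ∩ B| / |A| > 2/3 — false.
(d) 2022: |A| = 9, |A ∩ B| = 5; needs |A ∩ B| ≥ |A ∖ B| — true.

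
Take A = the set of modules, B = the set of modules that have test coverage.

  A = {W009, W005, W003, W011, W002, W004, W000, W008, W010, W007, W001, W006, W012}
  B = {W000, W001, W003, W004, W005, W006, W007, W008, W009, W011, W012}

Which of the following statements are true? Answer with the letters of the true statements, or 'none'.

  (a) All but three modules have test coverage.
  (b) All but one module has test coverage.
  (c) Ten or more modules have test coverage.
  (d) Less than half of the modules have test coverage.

(c)

|A| = 13, |A ∩ B| = 11, |A ∖ B| = 2.
(a) |A ∖ B| = 3: fails.
(b) |A ∖ B| = 1: fails.
(c) |A ∩ B| ≥ 10: holds.
(d) |A ∩ B| < |A ∖ B|: fails.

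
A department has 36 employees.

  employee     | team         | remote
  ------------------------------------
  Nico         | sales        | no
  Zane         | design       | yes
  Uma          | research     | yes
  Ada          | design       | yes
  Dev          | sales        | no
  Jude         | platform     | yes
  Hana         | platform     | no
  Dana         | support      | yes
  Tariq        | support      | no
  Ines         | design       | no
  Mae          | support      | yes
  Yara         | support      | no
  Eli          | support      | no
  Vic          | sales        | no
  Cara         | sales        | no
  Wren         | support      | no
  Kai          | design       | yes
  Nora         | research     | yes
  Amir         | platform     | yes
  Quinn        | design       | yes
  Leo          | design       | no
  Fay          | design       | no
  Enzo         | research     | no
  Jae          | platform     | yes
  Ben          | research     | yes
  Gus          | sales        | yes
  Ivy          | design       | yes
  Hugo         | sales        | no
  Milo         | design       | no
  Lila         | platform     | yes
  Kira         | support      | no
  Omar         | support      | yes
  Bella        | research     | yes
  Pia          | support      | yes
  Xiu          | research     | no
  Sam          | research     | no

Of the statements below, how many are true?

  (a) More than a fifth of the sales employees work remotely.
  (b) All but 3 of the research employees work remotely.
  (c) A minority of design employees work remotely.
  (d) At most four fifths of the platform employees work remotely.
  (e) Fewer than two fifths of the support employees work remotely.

2

(a) sales: |A| = 6, |A ∩ B| = 1; needs |A ∩ B| / |A| > 1/5 — false.
(b) research: |A| = 7, |A ∩ B| = 4; needs |A ∖ B| = 3 — true.
(c) design: |A| = 9, |A ∩ B| = 5; needs |A ∩ B| < |A ∖ B| — false.
(d) platform: |A| = 5, |A ∩ B| = 4; needs |A ∩ B| / |A| ≤ 4/5 — true.
(e) support: |A| = 9, |A ∩ B| = 4; needs |A ∩ B| / |A| < 2/5 — false.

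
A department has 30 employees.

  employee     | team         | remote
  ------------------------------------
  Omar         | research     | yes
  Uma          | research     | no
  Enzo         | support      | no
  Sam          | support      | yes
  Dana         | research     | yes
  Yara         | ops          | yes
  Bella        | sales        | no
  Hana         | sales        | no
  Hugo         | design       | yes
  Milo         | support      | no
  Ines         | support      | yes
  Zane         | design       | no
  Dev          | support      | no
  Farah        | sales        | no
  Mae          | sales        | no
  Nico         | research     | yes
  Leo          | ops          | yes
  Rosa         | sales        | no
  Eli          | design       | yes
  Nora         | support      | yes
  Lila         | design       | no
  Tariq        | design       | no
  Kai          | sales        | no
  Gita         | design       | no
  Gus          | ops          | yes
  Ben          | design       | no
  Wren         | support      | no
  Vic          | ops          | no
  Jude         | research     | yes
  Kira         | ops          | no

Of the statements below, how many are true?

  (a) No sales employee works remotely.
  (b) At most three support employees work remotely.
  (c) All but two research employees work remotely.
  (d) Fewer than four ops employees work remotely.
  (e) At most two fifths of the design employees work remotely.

4

(a) sales: |A| = 6, |A ∩ B| = 0; needs A ∩ B = ∅ (|A ∩ B| = 0) — true.
(b) support: |A| = 7, |A ∩ B| = 3; needs |A ∩ B| ≤ 3 — true.
(c) research: |A| = 5, |A ∩ B| = 4; needs |A ∖ B| = 2 — false.
(d) ops: |A| = 5, |A ∩ B| = 3; needs |A ∩ B| < 4 — true.
(e) design: |A| = 7, |A ∩ B| = 2; needs |A ∩ B| / |A| ≤ 2/5 — true.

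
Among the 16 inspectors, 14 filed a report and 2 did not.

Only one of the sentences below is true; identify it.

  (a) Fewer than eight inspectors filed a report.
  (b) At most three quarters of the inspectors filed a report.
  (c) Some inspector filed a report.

|A| = 16, |A ∩ B| = 14, |A ∖ B| = 2.
(a) requires |A ∩ B| < 8: false.
(b) requires |A ∩ B| / |A| ≤ 3/4: false.
(c) requires A ∩ B ≠ ∅ (|A ∩ B| ≥ 1): true.

(c)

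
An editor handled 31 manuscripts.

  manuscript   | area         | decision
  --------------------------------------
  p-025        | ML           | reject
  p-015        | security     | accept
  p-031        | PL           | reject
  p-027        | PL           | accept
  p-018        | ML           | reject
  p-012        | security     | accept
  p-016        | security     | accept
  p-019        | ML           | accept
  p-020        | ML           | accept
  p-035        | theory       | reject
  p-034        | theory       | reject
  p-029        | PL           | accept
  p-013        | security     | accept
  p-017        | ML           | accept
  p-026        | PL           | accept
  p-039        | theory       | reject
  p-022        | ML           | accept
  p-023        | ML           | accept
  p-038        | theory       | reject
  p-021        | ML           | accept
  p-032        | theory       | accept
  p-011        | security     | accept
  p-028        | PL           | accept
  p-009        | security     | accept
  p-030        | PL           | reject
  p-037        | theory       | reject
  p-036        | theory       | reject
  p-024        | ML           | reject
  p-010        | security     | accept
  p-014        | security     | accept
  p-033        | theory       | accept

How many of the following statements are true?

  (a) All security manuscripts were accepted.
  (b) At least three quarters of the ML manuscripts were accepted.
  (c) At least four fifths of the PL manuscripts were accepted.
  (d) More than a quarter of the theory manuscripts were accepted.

1

(a) security: |A| = 8, |A ∩ B| = 8; needs A ⊆ B, i.e. every element of A is in B (|A ∖ B| = 0) — true.
(b) ML: |A| = 9, |A ∩ B| = 6; needs |A ∩ B| / |A| ≥ 3/4 — false.
(c) PL: |A| = 6, |A ∩ B| = 4; needs |A ∩ B| / |A| ≥ 4/5 — false.
(d) theory: |A| = 8, |A ∩ B| = 2; needs |A ∩ B| / |A| > 1/4 — false.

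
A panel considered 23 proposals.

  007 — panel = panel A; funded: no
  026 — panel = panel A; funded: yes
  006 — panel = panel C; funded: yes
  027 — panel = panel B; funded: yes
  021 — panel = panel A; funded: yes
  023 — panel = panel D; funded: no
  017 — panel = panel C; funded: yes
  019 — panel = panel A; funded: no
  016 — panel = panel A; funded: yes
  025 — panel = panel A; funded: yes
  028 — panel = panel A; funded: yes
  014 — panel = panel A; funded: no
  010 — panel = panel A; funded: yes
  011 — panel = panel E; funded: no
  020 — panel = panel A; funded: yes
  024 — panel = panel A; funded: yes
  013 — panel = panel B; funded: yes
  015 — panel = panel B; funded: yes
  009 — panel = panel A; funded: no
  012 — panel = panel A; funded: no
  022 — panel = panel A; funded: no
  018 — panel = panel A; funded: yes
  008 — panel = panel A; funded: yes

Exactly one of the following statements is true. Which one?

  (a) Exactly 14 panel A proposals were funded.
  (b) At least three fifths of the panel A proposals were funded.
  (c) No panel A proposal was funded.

|A| = 16, |A ∩ B| = 10, |A ∖ B| = 6.
(a) requires |A ∩ B| = 14: false.
(b) requires |A ∩ B| / |A| ≥ 3/5: true.
(c) requires A ∩ B = ∅ (|A ∩ B| = 0): false.

(b)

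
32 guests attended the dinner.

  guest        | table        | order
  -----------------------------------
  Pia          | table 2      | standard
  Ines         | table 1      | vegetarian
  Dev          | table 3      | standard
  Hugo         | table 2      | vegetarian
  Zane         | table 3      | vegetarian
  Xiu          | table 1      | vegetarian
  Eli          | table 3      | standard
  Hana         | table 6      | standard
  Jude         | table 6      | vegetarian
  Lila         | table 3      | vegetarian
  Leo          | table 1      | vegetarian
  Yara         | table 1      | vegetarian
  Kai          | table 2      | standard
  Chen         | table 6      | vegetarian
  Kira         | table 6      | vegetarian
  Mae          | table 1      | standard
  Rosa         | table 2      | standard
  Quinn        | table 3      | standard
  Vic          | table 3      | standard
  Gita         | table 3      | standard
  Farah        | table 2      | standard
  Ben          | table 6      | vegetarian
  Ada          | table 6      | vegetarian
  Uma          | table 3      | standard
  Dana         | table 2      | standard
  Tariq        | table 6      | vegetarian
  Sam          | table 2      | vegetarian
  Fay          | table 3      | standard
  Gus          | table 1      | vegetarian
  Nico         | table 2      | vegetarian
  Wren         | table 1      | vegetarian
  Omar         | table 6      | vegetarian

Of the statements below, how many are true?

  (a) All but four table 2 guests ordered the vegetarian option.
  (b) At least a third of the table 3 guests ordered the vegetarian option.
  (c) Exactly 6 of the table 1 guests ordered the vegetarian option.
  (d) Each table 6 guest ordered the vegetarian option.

1

(a) table 2: |A| = 8, |A ∩ B| = 3; needs |A ∖ B| = 4 — false.
(b) table 3: |A| = 9, |A ∩ B| = 2; needs |A ∩ B| / |A| ≥ 1/3 — false.
(c) table 1: |A| = 7, |A ∩ B| = 6; needs |A ∩ B| = 6 — true.
(d) table 6: |A| = 8, |A ∩ B| = 7; needs A ⊆ B, i.e. every element of A is in B (|A ∖ B| = 0) — false.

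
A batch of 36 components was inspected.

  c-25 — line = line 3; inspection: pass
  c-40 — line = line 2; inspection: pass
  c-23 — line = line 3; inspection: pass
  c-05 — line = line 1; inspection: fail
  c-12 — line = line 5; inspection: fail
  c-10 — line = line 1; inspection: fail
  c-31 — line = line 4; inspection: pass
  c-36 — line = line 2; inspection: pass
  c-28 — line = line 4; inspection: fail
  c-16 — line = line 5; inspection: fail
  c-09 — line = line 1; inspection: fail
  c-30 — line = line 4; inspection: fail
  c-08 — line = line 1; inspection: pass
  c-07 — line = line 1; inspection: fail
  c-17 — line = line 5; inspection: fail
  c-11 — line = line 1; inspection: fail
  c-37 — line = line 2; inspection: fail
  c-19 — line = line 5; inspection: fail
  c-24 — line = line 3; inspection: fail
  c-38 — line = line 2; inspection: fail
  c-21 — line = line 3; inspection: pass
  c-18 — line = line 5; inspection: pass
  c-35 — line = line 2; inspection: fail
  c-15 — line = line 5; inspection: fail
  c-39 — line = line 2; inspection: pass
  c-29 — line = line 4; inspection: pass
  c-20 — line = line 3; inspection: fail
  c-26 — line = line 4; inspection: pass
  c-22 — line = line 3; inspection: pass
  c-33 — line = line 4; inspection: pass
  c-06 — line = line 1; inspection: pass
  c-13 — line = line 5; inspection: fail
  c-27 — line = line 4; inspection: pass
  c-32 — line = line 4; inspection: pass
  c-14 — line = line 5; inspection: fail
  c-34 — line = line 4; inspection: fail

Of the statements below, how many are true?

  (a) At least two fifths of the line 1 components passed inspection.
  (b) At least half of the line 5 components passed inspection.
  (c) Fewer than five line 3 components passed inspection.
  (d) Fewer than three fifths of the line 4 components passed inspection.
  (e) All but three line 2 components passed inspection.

2

(a) line 1: |A| = 7, |A ∩ B| = 2; needs |A ∩ B| / |A| ≥ 2/5 — false.
(b) line 5: |A| = 8, |A ∩ B| = 1; needs |A ∩ B| ≥ |A ∖ B| — false.
(c) line 3: |A| = 6, |A ∩ B| = 4; needs |A ∩ B| < 5 — true.
(d) line 4: |A| = 9, |A ∩ B| = 6; needs |A ∩ B| / |A| < 3/5 — false.
(e) line 2: |A| = 6, |A ∩ B| = 3; needs |A ∖ B| = 3 — true.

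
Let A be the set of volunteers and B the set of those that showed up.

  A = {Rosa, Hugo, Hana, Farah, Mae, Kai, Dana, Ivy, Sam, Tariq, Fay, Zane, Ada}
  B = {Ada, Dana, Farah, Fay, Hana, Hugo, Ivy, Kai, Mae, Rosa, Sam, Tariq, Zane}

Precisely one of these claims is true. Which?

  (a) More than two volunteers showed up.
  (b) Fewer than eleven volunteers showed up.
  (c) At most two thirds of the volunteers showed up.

(a)

|A| = 13, |A ∩ B| = 13, |A ∖ B| = 0.
(a) requires |A ∩ B| > 2: true.
(b) requires |A ∩ B| < 11: false.
(c) requires |A ∩ B| / |A| ≤ 2/3: false.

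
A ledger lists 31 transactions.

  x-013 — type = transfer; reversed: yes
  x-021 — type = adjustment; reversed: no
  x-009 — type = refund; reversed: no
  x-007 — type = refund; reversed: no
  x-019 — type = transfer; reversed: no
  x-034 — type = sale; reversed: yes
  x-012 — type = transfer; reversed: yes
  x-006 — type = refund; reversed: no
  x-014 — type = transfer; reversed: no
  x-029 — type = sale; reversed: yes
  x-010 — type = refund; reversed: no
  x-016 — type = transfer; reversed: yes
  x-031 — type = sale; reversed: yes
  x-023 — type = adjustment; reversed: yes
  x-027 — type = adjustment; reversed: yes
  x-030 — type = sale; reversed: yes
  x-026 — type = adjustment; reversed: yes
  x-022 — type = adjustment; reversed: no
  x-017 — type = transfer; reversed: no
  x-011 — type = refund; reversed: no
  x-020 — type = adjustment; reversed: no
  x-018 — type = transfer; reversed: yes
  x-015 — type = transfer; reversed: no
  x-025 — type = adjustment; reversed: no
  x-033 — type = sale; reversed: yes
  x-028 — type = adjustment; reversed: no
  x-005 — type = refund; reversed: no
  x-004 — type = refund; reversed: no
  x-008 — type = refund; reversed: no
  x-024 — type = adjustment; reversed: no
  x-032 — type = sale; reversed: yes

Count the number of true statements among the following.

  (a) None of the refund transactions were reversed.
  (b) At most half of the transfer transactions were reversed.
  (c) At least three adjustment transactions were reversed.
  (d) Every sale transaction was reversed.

4

(a) refund: |A| = 8, |A ∩ B| = 0; needs A ∩ B = ∅ (|A ∩ B| = 0) — true.
(b) transfer: |A| = 8, |A ∩ B| = 4; needs |A ∩ B| ≤ |A ∖ B| — true.
(c) adjustment: |A| = 9, |A ∩ B| = 3; needs |A ∩ B| ≥ 3 — true.
(d) sale: |A| = 6, |A ∩ B| = 6; needs A ⊆ B, i.e. every element of A is in B (|A ∖ B| = 0) — true.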